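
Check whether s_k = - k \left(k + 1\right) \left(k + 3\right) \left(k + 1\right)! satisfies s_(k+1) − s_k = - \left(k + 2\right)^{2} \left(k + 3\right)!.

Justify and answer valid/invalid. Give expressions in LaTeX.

s_(k+1) = -(k + 1)*(k + 2)*(k + 4)*factorial(k + 2)
s_(k+1) − s_k = -(k + 1)*(k**3 + 7*k**2 + 17*k + 16)*factorial(k + 1)
(s_(k+1) − s_k) − t_k = (k**3 + 6*k**2 + 11*k + 8)*factorial(k + 1)

Invalid: residual \left(k^{3} + 6 k^{2} + 11 k + 8\right) \left(k + 1\right)! ≠ 0.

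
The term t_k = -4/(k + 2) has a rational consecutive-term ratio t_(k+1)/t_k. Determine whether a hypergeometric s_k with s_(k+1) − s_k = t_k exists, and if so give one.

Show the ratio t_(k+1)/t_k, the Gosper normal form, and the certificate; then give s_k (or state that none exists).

none (Gosper's algorithm certifies no s_k)

Step 1: r(k) = (k + 2)/(k + 3).
Take A(k)=k + 2, B(k)=k + 3, C(k)=1.
Need (k + 2)·f(k+1) − (k + 2)·f(k) = 1.
From deg A=1, deg B=1, deg C=0: d=0.
Write f(k) = c0. Then LHS − RHS = -1, requiring -1 = 0: contradictory. No certificate.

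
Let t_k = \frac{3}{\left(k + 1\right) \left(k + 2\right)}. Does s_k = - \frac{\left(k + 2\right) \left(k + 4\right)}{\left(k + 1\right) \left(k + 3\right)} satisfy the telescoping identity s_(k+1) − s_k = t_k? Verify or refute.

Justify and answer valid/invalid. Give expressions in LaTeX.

s_(k+1) = -(k + 3)*(k + 5)/((k + 2)*(k + 4))
s_(k+1) − s_k = (2*k**2 + 12*k + 19)/(k**4 + 10*k**3 + 35*k**2 + 50*k + 24)
(s_(k+1) − s_k) − t_k = (-k**2 - 9*k - 17)/(k**4 + 10*k**3 + 35*k**2 + 50*k + 24)

Invalid: residual \frac{- k^{2} - 9 k - 17}{k^{4} + 10 k^{3} + 35 k^{2} + 50 k + 24} ≠ 0.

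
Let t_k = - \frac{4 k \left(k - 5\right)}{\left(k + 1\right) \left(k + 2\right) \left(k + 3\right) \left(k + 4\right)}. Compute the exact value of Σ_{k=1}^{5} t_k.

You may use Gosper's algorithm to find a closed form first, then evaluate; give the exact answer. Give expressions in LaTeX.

Ratio r(k) = (k - 4)*(k + 1)**2/(k*(k - 5)*(k + 5)).
Gosper form: A/B · C(k+1)/C(k) with A=k + 1, B=k + 5, C=k**2 - 5*k.
Need (k + 1)·f(k+1) − (k + 4)·f(k) = k**2 - 5*k.
deg f ≤ 3 (via 1,1,2).
Match coefficients ⇒ f(k) = -k*(k - 1).
Get s_k = R·t_k = 4*k*(k - 1)/((k + 1)*(k + 2)*(k + 3)) with R(k) = B(k−1)f(k)/C(k) = -(k - 1)*(k + 4)/(k - 5).
Δs = 4*k*(5 - k)/(k**4 + 10*k**3 + 35*k**2 + 50*k + 24), as required.
Σ_(k=1)^(5) t_k = s_(6) − s_(1) = 5/21 − (0) = 5/21.

Σ = 5/21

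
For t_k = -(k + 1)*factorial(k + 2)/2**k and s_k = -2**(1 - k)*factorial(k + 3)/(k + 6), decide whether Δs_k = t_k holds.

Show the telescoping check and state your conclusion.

s_(k+1) = -factorial(k + 4)/(2**k*(k + 7))
s_(k+1) − s_k = -(k**2 + 8*k + 10)*factorial(k + 3)/(2**k*(k + 6)*(k + 7))
(s_(k+1) − s_k) − t_k = 3*(k**2 + 7*k + 4)*factorial(k + 2)/(2**k*(k + 6)*(k + 7))

Invalid: residual 3*(k**2 + 7*k + 4)*factorial(k + 2)/(2**k*(k + 6)*(k + 7)) ≠ 0.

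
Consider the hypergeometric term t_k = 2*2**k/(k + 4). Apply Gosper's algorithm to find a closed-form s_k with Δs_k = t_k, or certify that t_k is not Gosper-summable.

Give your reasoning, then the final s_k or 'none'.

Compute t_(k+1)/t_k: get 2*(k + 4)/(k + 5).
A = 2*k + 8, B = k + 5, C = 1.
Need (2*k + 8)·f(k+1) − (k + 4)·f(k) = 1.
deg f ≤ -1 (via 1,1,0).
d = -1 < 0 ⇒ no nonzero polynomial f; not summable.

none (Gosper's algorithm certifies no s_k)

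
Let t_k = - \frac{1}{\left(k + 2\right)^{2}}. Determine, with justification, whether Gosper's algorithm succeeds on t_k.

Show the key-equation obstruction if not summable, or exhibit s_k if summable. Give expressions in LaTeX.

No; the coefficient equations for f are inconsistent.

The ratio is (k + 2)**2/(k + 3)**2.
Take A(k)=k**2 + 4*k + 4, B(k)=k**2 + 6*k + 9, C(k)=1.
Solve (k**2 + 4*k + 4)·f(k+1) − (k**2 + 4*k + 4)·f(k) = 1.
Bound: deg f ≤ 0.
Generic f = c0 gives residual -1; -1 = 0 cannot hold, so t_k is not Gosper-summable.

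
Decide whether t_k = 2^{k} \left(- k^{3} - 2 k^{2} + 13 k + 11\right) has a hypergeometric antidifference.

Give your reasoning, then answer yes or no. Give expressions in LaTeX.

Step 1: r(k) = 2*(k**3 + 5*k**2 - 6*k - 21)/(k**3 + 2*k**2 - 13*k - 11).
Normal form (A,B,C) = (2, 1, k**3 + 2*k**2 - 13*k - 11).
Key eq: (2)·f(k+1) = (1)·f(k) + (k**3 + 2*k**2 - 13*k - 11).
deg f ≤ 3 (via 0,0,3).
Solving with deg f ≤ 3: f(k) = k**3 - 4*k**2 - 3*k + 1.
Certificate R = B(k−1)f/C = (k**3 - 4*k**2 - 3*k + 1)/(k**3 + 2*k**2 - 13*k - 11) gives s_k = 2**k*(-k**3 + 4*k**2 + 3*k - 1).
Δs = 2**k*(-k**3 - 2*k**2 + 13*k + 11), as required.

Yes. s_k = 2^{k} \left(- k^{3} + 4 k^{2} + 3 k - 1\right).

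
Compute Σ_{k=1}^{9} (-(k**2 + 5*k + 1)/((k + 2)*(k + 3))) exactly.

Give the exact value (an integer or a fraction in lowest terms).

Ratio r(k) = (k + 2)*(5*k + (k + 1)**2 + 6)/((k + 4)*(k**2 + 5*k + 1)).
So A=k + 2 and B=k + 4, with C=k**2 + 5*k + 1.
Key eq: (k + 2)·f(k+1) = (k + 3)·f(k) + (k**2 + 5*k + 1).
Degrees (1,1,2) ⇒ d ≤ 2.
Coefficient equations give f(k) = k*(2*k - 1)/2.
Then R = B(k−1)f/C = k*(k + 3)*(2*k - 1)/(2*(k**2 + 5*k + 1)), so s_k = R(k)·t_k = k*(1 - 2*k)/(2*(k + 2)).
s_(k+1) − s_k = (-k**2 - 5*k - 1)/(k**2 + 5*k + 6) = t_k.
Sum = s_(10) − s_(1); s_(10) = -95/12, s_(1) = -1/6 ⇒ -31/4.

Σ = -31/4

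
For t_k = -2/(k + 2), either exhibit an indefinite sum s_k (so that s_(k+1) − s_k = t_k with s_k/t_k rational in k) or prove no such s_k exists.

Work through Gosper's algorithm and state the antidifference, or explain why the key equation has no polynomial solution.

not Gosper-summable; s_k does not exist

Compute t_(k+1)/t_k: get (k + 2)/(k + 3).
Factor: A=k + 2; B=k + 3; C=1.
Need (k + 2)·f(k+1) − (k + 2)·f(k) = 1.
Degrees (1,1,0) ⇒ d ≤ 0.
Write f(k) = c0. Then LHS − RHS = -1, requiring -1 = 0: contradictory. No certificate.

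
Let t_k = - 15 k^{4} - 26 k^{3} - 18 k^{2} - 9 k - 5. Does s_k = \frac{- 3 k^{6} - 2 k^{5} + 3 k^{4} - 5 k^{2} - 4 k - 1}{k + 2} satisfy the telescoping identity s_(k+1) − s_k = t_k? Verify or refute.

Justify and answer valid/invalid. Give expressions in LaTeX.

s_(k+1) = (-4*k - 3*(k + 1)**6 - 2*(k + 1)**5 + 3*(k + 1)**4 - 5*(k + 1)**2 - 5)/(k + 3)
s_(k+1) − s_k = (-15*k**6 - 89*k**5 - 181*k**4 - 183*k**3 - 115*k**2 - 59*k - 21)/(k**2 + 5*k + 6)
(s_(k+1) − s_k) − t_k = (12*k**5 + 57*k**4 + 72*k**3 + 43*k**2 + 20*k + 9)/(k**2 + 5*k + 6)

Invalid: residual \frac{12 k^{5} + 57 k^{4} + 72 k^{3} + 43 k^{2} + 20 k + 9}{k^{2} + 5 k + 6} ≠ 0.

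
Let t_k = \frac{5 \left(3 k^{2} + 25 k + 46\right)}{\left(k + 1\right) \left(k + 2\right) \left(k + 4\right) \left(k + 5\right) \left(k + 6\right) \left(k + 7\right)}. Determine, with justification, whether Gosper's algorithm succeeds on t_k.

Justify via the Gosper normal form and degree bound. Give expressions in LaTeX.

t_(k+1)/t_k = (k + 1)*(k + 4)*(25*k + 3*(k + 1)**2 + 71)/((k + 3)*(k + 8)*(3*k**2 + 25*k + 46)).
A = k + 1, B = k + 8, C = k**3 + 34*k**2/3 + 121*k/3 + 46.
Key eq: (k + 1)·f(k+1) = (k + 7)·f(k) + (k**3 + 34*k**2/3 + 121*k/3 + 46).
deg f ≤ 6 (via 1,1,3).
Coefficient equations give f(k) = k*(k + 2)*(k + 3)*(k + 5)*(k**2 + 11*k + 34)/72.
Get s_k = R·t_k = 5*k*(k**2 + 11*k + 34)/(24*(k**3 + 11*k**2 + 34*k + 24)) with R(k) = B(k−1)f(k)/C(k) = k*(k + 2)*(k + 5)*(k + 7)*(k**2 + 11*k + 34)/(24*(3*k**2 + 25*k + 46)).
Check: Δs_k = 5*(3*k**2 + 25*k + 46)/(k**6 + 25*k**5 + 247*k**4 + 1219*k**3 + 3112*k**2 + 3796*k + 1680). ✓

Yes. s_k = \frac{5 k \left(k^{2} + 11 k + 34\right)}{24 \left(k^{3} + 11 k^{2} + 34 k + 24\right)}.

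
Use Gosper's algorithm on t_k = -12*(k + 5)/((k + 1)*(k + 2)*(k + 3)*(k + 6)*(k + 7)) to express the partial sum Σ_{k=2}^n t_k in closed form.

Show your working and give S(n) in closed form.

r(k) = (k + 1)*(k + 6)**2/((k + 4)*(k + 5)*(k + 8)) after simplifying.
Take A(k)=k + 1, B(k)=k + 8, C(k)=k**3 + 14*k**2 + 65*k + 100.
f must satisfy (k + 1)·f(k+1) − (k + 7)·f(k) = k**3 + 14*k**2 + 65*k + 100.
From deg A=1, deg B=1, deg C=3: d=6.
Solving with deg f ≤ 6: f(k) = k*(k + 3)*(k + 4)**2*(k + 5)**2/36.
Then R = B(k−1)f/C = k*(k + 3)*(k + 4)*(k + 7)/36, so s_k = R(k)·t_k = k*(-k**2 - 9*k - 20)/(3*(k**3 + 9*k**2 + 20*k + 12)).
Verify: 12*(-k - 5)/(k**5 + 19*k**4 + 131*k**3 + 401*k**2 + 540*k + 252) matches t_k.
Σ_(k=2)^n t_k = s_(n+1) − s_(2) = ((-n**3 - 12*n**2 - 41*n - 30)/(3*(n**3 + 12*n**2 + 41*n + 42))) − (-7/24), i.e. (-n**3 - 12*n**2 - 41*n + 54)/(24*(n**3 + 12*n**2 + 41*n + 42)).

S(n) = (-n**3 - 12*n**2 - 41*n + 54)/(24*(n**3 + 12*n**2 + 41*n + 42))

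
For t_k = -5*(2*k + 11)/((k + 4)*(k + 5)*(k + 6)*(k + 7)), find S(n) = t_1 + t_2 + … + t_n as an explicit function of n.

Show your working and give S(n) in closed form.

S(n) = n*(-n - 12)/(7*(n**2 + 12*n + 35))

t_(k+1)/t_k = (k + 4)*(2*k + 13)/((k + 8)*(2*k + 11)).
Normal form (A,B,C) = (k + 4, k + 8, k + 11/2).
Solve (k + 4)·f(k+1) − (k + 7)·f(k) = k + 11/2.
Bound: deg f ≤ 3.
Solving with deg f ≤ 3: f(k) = k*(k + 5)*(k + 10)/48.
Certificate R = B(k−1)f/C = k*(k + 5)*(k + 7)*(k + 10)/(24*(2*k + 11)) gives s_k = 5*k*(-k - 10)/(24*(k**2 + 10*k + 24)).
Verify: 5*(-2*k - 11)/(k**4 + 22*k**3 + 179*k**2 + 638*k + 840) matches t_k.
Σ_(k=1)^n t_k = s_(n+1) − s_(1) = (5*(-n**2 - 12*n - 11)/(24*(n**2 + 12*n + 35))) − (-11/168), i.e. n*(-n - 12)/(7*(n**2 + 12*n + 35)).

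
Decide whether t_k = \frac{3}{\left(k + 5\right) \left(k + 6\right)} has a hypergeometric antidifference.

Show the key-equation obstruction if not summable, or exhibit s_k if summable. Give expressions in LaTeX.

Ratio r(k) = (k + 5)/(k + 7).
Factor: A=k + 5; B=k + 7; C=1.
Need (k + 5)·f(k+1) − (k + 6)·f(k) = 1.
Degrees (1,1,0) ⇒ d ≤ 1.
Match coefficients ⇒ f(k) = k/5.
Certificate R = B(k−1)f/C = k*(k + 6)/5 gives s_k = 3*k/(5*(k + 5)).
Check: Δs_k = 3/(k**2 + 11*k + 30). ✓

Yes. s_k = \frac{3 k}{5 \left(k + 5\right)}.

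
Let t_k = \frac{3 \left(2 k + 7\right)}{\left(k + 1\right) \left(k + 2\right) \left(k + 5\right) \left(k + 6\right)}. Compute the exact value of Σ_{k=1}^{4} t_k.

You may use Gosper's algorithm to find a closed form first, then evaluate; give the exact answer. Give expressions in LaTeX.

The ratio is (k + 1)*(k + 5)*(2*k + 9)/((k + 3)*(k + 7)*(2*k + 7)).
So A=k + 1 and B=k + 7, with C=k**3 + 21*k**2/2 + 73*k/2 + 42.
f must satisfy (k + 1)·f(k+1) − (k + 6)·f(k) = k**3 + 21*k**2/2 + 73*k/2 + 42.
d = 5 from the (1,1,3) case.
Match coefficients ⇒ f(k) = k*(k + 2)*(k + 3)*(k + 4)*(k + 6)/10.
Certificate R = B(k−1)f/C = k*(k + 2)*(k + 6)**2/(5*(2*k + 7)) gives s_k = 3*k*(k + 6)/(5*(k**2 + 6*k + 5)).
Verify: 3*(2*k + 7)/(k**4 + 14*k**3 + 65*k**2 + 112*k + 60) matches t_k.
Telescoping: Σ = s_(5) − s_(1) = 11/20 − (7/20) = 1/5.

Σ = 1/5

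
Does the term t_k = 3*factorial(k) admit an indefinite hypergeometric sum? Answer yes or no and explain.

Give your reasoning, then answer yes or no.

t_(k+1)/t_k = k + 1.
Take A(k)=k + 1, B(k)=1, C(k)=1.
Need (k + 1)·f(k+1) − (1)·f(k) = 1.
d = -1 from the (1,0,0) case.
deg f ≤ -1 is impossible — no certificate.

No — t_k has no hypergeometric antidifference.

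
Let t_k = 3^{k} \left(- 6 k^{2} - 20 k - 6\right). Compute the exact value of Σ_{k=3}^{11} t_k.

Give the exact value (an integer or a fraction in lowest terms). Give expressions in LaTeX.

t_(k+1)/t_k = 3*(3*k**2 + 16*k + 16)/(3*k**2 + 10*k + 3).
Gosper form: A/B · C(k+1)/C(k) with A=3, B=1, C=k**2 + 10*k/3 + 1.
Key eq: (3)·f(k+1) = (1)·f(k) + (k**2 + 10*k/3 + 1).
Bound: deg f ≤ 2.
A polynomial solution: f(k) = (3*k**2 + k - 3)/6.
So s_k = (B(k−1)f/C)·t_k = ((3*k**2 + k - 3)/(2*(k + 3)*(3*k + 1)))·t_k = 3**k*(-3*k**2 - k + 3).
Verify: 3**k*(-6*k**2 - 20*k - 6) matches t_k.
Telescoping: Σ = s_(12) − s_(3) = -234365481 − (-729) = -234364752.

Σ = -234364752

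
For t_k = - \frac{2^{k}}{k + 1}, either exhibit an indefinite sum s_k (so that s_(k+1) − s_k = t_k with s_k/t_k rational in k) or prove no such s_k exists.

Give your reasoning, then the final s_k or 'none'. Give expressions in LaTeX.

r(k) = 2*(k + 1)/(k + 2) after simplifying.
Gosper form: A/B · C(k+1)/C(k) with A=2*k + 2, B=k + 2, C=1.
f must satisfy (2*k + 2)·f(k+1) − (k + 1)·f(k) = 1.
Bound: deg f ≤ -1.
Negative degree bound (-1): no f exists, t_k not Gosper-summable.

not Gosper-summable; s_k does not exist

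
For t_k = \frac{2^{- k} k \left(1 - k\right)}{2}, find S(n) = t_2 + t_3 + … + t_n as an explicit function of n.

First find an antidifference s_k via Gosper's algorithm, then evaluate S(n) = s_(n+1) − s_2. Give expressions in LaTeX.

S(n) = 2^{- n - 1} \left(- 2^{n + 2} + n^{2} + 3 n + 4\right)

The ratio is (k + 1)/(2*(k - 1)).
Factor: A=1/2; B=1; C=k**2 - k.
Solve (1/2)·f(k+1) − (1)·f(k) = k**2 - k.
Degrees (0,0,2) ⇒ d ≤ 2.
Solving with deg f ≤ 2: f(k) = -2*(k**2 + k + 2).
Get s_k = R·t_k = (k**2 + k + 2)/2**k with R(k) = B(k−1)f(k)/C(k) = -2*(k**2 + k + 2)/(k*(k - 1)).
Check: Δs_k = k*(1 - k)/(2*2**k). ✓
Telescope: S(n) = s_(n+1) − s_(2) = 2**(-n - 1)*(n**2 + 3*n + 4) − (2) = 2**(-n - 1)*(-2**(n + 2) + n**2 + 3*n + 4).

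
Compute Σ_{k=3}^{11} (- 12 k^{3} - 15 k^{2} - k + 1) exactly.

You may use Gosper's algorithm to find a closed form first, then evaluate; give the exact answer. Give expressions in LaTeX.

t_(k+1)/t_k = (k + 12*(k + 1)**3 + 15*(k + 1)**2)/(12*k**3 + 15*k**2 + k - 1).
Take A(k)=1, B(k)=1, C(k)=k**3 + 5*k**2/4 + k/12 - 1/12.
Set up (1)·f(k+1) − (1)·f(k) − (k**3 + 5*k**2/4 + k/12 - 1/12) = 0.
d = 4 from the (0,0,3) case.
Match coefficients ⇒ f(k) = k*(3*k**3 - k**2 - 4*k + 1)/12.
Get s_k = R·t_k = k*(-3*k**3 + k**2 + 4*k - 1) with R(k) = B(k−1)f(k)/C(k) = k*(3*k**3 - k**2 - 4*k + 1)/(12*k**3 + 15*k**2 + k - 1).
Verify: -12*k**3 - 15*k**2 - k + 1 matches t_k.
Evaluate s at k=12 and k=3: -59916 and -183; difference -59733.

Σ = -59733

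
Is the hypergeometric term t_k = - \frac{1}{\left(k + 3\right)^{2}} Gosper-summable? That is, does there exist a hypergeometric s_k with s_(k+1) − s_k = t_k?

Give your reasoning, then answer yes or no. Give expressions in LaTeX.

No — key equation has no polynomial f.

Step 1: r(k) = (k + 3)**2/(k + 4)**2.
Gosper form: A/B · C(k+1)/C(k) with A=k**2 + 6*k + 9, B=k**2 + 8*k + 16, C=1.
Solve (k**2 + 6*k + 9)·f(k+1) − (k**2 + 6*k + 9)·f(k) = 1.
deg f ≤ 0 (via 2,2,0).
Put f(k) = c0: A·f(k+1) − B(k−1)·f(k) − C = -1; need -1 = 0 — inconsistent ⇒ no f, not summable.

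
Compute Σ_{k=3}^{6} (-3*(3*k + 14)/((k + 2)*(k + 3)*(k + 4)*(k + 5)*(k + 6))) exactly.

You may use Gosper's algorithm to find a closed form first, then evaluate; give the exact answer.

Σ = -7/720

Ratio r(k) = (k + 2)*(3*k + 17)/((k + 7)*(3*k + 14)).
Take A(k)=k + 2, B(k)=k + 7, C(k)=k + 14/3.
Key eq: (k + 2)·f(k+1) = (k + 6)·f(k) + (k + 14/3).
d = 4 from the (1,1,1) case.
Coefficient equations give f(k) = k*(k + 4)*(k**2 + 10*k + 31)/90.
Get s_k = R·t_k = k*(-k**2 - 10*k - 31)/(10*(k**3 + 10*k**2 + 31*k + 30)) with R(k) = B(k−1)f(k)/C(k) = k*(k + 4)*(k + 6)*(k**2 + 10*k + 31)/(30*(3*k + 14)).
Check: Δs_k = 3*(-3*k - 14)/(k**5 + 20*k**4 + 155*k**3 + 580*k**2 + 1044*k + 720). ✓
Σ_(k=3)^(6) t_k = s_(7) − s_(3) = -7/72 − (-7/80) = -7/720.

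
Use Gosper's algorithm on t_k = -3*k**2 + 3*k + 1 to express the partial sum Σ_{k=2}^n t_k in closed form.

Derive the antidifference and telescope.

t_(k+1)/t_k = (3*k**2 + 3*k - 1)/(3*k**2 - 3*k - 1).
Normal form (A,B,C) = (1, 1, k**2 - k - 1/3).
Key eq: (1)·f(k+1) = (1)·f(k) + (k**2 - k - 1/3).
d = 3 from the (0,0,2) case.
Solve for f: f(k) = k*(k**2 - 3*k + 1)/3 (degree 3 ≤ 3).
Certificate R = B(k−1)f/C = k*(k**2 - 3*k + 1)/(3*k**2 - 3*k - 1) gives s_k = k*(-k**2 + 3*k - 1).
Δs = -3*k**2 + 3*k + 1, as required.
Telescope: S(n) = s_(n+1) − s_(2) = -n**3 + 2*n + 1 − (2) = -n**3 + 2*n - 1.

S(n) = -n**3 + 2*n - 1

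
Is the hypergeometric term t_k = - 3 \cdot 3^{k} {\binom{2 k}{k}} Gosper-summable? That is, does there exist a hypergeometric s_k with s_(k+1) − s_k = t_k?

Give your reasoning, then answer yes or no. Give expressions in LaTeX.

Compute t_(k+1)/t_k: get 6*(2*k + 1)/(k + 1).
Take A(k)=12*k + 6, B(k)=k + 1, C(k)=1.
f must satisfy (12*k + 6)·f(k+1) − (k)·f(k) = 1.
deg f ≤ -1 (via 1,1,0).
d = -1 < 0 ⇒ no nonzero polynomial f; not summable.

No. Not Gosper-summable.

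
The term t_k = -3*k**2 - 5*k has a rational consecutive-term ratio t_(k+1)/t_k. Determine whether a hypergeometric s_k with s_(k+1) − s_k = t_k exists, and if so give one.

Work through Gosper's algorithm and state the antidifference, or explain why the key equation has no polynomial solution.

Ratio r(k) = (3*k**2 + 11*k + 8)/(k*(3*k + 5)).
Take A(k)=1, B(k)=1, C(k)=k**2 + 5*k/3.
Need (1)·f(k+1) − (1)·f(k) = k**2 + 5*k/3.
Bound: deg f ≤ 3.
Coefficient equations give f(k) = k*(k - 1)*(k + 2)/3.
Get s_k = R·t_k = k*(-k**2 - k + 2) with R(k) = B(k−1)f(k)/C(k) = (k - 1)*(k + 2)/(3*k + 5).
s_(k+1) − s_k = k*(-3*k - 5) = t_k.

s_k = k*(-k**2 - k + 2)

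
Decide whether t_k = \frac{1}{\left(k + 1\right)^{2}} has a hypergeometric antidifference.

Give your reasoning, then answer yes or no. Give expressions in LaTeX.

No — the linear system for f has no solution.

t_(k+1)/t_k = (k + 1)**2/(k + 2)**2.
Factor: A=k**2 + 2*k + 1; B=k**2 + 4*k + 4; C=1.
Solve (k**2 + 2*k + 1)·f(k+1) − (k**2 + 2*k + 1)·f(k) = 1.
Degrees (2,2,0) ⇒ d ≤ 0.
Generic f = c0 gives residual -1; -1 = 0 cannot hold, so t_k is not Gosper-summable.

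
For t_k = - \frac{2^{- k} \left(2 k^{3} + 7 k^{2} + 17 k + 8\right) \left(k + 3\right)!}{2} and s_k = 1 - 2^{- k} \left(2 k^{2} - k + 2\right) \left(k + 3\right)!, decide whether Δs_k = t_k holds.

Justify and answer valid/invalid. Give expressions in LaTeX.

valid (s_(k+1) − s_k reduces to t_k)

s_(k+1) = -2**(-k - 1)*(-k + 2*(k + 1)**2 + 1)*factorial(k + 4) + 1
s_(k+1) − s_k = -(2*k**3 + 7*k**2 + 17*k + 8)*factorial(k + 3)/(2*2**k)
(s_(k+1) − s_k) − t_k = 0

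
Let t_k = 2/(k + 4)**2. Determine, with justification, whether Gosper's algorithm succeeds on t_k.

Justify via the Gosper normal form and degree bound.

No; the coefficient equations for f are inconsistent.

Ratio r(k) = (k + 4)**2/(k + 5)**2.
Factor: A=k**2 + 8*k + 16; B=k**2 + 10*k + 25; C=1.
Need (k**2 + 8*k + 16)·f(k+1) − (k**2 + 8*k + 16)·f(k) = 1.
d = 0 from the (2,2,0) case.
Generic f = c0 gives residual -1; -1 = 0 cannot hold, so t_k is not Gosper-summable.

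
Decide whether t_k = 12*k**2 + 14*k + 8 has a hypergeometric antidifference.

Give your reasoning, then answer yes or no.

Yes. s_k = k*(4*k**2 + k + 3).

Step 1: r(k) = (6*k**2 + 19*k + 17)/(6*k**2 + 7*k + 4).
A = 1, B = 1, C = k**2 + 7*k/6 + 2/3.
Solve (1)·f(k+1) − (1)·f(k) = k**2 + 7*k/6 + 2/3.
Bound: deg f ≤ 3.
A polynomial solution: f(k) = k*(4*k**2 + k + 3)/12.
So s_k = (B(k−1)f/C)·t_k = (k*(4*k**2 + k + 3)/(2*(6*k**2 + 7*k + 4)))·t_k = k*(4*k**2 + k + 3).
Δs = 12*k**2 + 14*k + 8, as required.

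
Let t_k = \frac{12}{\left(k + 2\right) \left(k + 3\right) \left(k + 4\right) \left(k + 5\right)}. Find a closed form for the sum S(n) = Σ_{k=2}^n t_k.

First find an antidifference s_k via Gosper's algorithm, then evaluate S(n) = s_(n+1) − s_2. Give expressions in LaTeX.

S(n) = \frac{n^{3} + 12 n^{2} + 47 n - 60}{30 \left(n^{3} + 12 n^{2} + 47 n + 60\right)}

t_(k+1)/t_k = (k + 2)/(k + 6).
A = k + 2, B = k + 6, C = 1.
Solve (k + 2)·f(k+1) − (k + 5)·f(k) = 1.
d = 3 from the (1,1,0) case.
A polynomial solution: f(k) = k*(k**2 + 9*k + 26)/72.
Get s_k = R·t_k = k*(k**2 + 9*k + 26)/(6*(k + 2)*(k + 3)*(k + 4)) with R(k) = B(k−1)f(k)/C(k) = k*(k + 5)*(k**2 + 9*k + 26)/72.
Verify: 12/(k**4 + 14*k**3 + 71*k**2 + 154*k + 120) matches t_k.
Telescope: S(n) = s_(n+1) − s_(2) = (n**3 + 12*n**2 + 47*n + 36)/(6*(n**3 + 12*n**2 + 47*n + 60)) − (2/15) = (n**3 + 12*n**2 + 47*n - 60)/(30*(n**3 + 12*n**2 + 47*n + 60)).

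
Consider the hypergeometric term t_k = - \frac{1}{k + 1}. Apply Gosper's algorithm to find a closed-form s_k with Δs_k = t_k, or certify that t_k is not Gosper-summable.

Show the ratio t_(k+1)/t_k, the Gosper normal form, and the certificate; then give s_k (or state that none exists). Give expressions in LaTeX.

no hypergeometric antidifference exists

Ratio r(k) = (k + 1)/(k + 2).
So A=k + 1 and B=k + 2, with C=1.
Need (k + 1)·f(k+1) − (k + 1)·f(k) = 1.
From deg A=1, deg B=1, deg C=0: d=0.
Put f(k) = c0: A·f(k+1) − B(k−1)·f(k) − C = -1; need -1 = 0 — inconsistent ⇒ no f, not summable.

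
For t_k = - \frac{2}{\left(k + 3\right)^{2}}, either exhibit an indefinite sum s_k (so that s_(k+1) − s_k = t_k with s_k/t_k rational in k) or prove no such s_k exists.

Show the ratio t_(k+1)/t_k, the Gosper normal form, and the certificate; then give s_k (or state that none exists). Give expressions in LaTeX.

not Gosper-summable; s_k does not exist

Step 1: r(k) = (k + 3)**2/(k + 4)**2.
Take A(k)=k**2 + 6*k + 9, B(k)=k**2 + 8*k + 16, C(k)=1.
Key eq: (k**2 + 6*k + 9)·f(k+1) = (k**2 + 6*k + 9)·f(k) + (1).
From deg A=2, deg B=2, deg C=0: d=0.
Write f(k) = c0. Then LHS − RHS = -1, requiring -1 = 0: contradictory. No certificate.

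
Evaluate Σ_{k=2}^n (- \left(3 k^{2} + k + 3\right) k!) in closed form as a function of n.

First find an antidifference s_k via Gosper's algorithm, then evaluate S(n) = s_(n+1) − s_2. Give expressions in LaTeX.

Compute t_(k+1)/t_k: get (k + 1)*(k + 3*(k + 1)**2 + 4)/(3*k**2 + k + 3).
So A=k + 1 and B=1, with C=k**2 + k/3 + 1.
Key eq: (k + 1)·f(k+1) = (1)·f(k) + (k**2 + k/3 + 1).
d = 1 from the (1,0,2) case.
Coefficient equations give f(k) = (3*k - 2)/3.
R(k) = B(k−1)·f(k)/C(k) = (3*k - 2)/(3*k**2 + k + 3); s_k = R·t_k = -(3*k - 2)*factorial(k).
Δs = -(3*k**2 + k + 3)*factorial(k), as required.
s_(n+1) = -(3*n + 1)*factorial(n + 1) and s_(2) = -8, so S(n) = -3*n**2*factorial(n) - 4*n*factorial(n) - factorial(n) + 8.

S(n) = - 3 n^{2} n! - 4 n n! - n! + 8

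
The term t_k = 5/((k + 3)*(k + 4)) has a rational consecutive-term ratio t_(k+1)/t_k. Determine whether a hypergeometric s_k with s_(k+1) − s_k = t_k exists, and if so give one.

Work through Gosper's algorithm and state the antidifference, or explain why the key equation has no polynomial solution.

Compute t_(k+1)/t_k: get (k + 3)/(k + 5).
Take A(k)=k + 3, B(k)=k + 5, C(k)=1.
Need (k + 3)·f(k+1) − (k + 4)·f(k) = 1.
deg f ≤ 1 (via 1,1,0).
Solve for f: f(k) = k/3 (degree 1 ≤ 1).
Get s_k = R·t_k = 5*k/(3*(k + 3)) with R(k) = B(k−1)f(k)/C(k) = k*(k + 4)/3.
Verify: 5/(k**2 + 7*k + 12) matches t_k.

s_k = 5*k/(3*(k + 3))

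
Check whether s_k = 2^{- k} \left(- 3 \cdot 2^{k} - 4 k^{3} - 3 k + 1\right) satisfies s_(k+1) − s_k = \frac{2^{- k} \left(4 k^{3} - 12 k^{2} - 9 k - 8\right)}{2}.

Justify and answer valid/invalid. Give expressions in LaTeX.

valid; difference matches t_k

s_(k+1) = (-6*2**k - 3*k - 4*(k + 1)**3 - 2)/(2*2**k)
s_(k+1) − s_k = (4*k**3 - 12*k**2 - 9*k - 8)/(2*2**k)
(s_(k+1) − s_k) − t_k = 0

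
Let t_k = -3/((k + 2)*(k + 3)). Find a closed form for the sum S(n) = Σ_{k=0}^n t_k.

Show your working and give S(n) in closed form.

t_(k+1)/t_k = (k + 2)/(k + 4).
Factor: A=k + 2; B=k + 4; C=1.
f must satisfy (k + 2)·f(k+1) − (k + 3)·f(k) = 1.
deg f ≤ 1 (via 1,1,0).
A polynomial solution: f(k) = k/2.
Certificate R = B(k−1)f/C = k*(k + 3)/2 gives s_k = -3*k/(2*k + 4).
s_(k+1) − s_k = -3/(k**2 + 5*k + 6) = t_k.
Σ_(k=0)^n t_k = s_(n+1) − s_(0) = (3*(-n - 1)/(2*(n + 3))) − (0), i.e. 3*(-n - 1)/(2*(n + 3)).

S(n) = 3*(-n - 1)/(2*(n + 3))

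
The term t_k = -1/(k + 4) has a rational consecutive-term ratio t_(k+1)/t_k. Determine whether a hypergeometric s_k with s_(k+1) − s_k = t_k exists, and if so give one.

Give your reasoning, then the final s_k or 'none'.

Step 1: r(k) = (k + 4)/(k + 5).
A = k + 4, B = k + 5, C = 1.
Need (k + 4)·f(k+1) − (k + 4)·f(k) = 1.
From deg A=1, deg B=1, deg C=0: d=0.
Generic f = c0 gives residual -1; -1 = 0 cannot hold, so t_k is not Gosper-summable.

none — t_k is not Gosper-summable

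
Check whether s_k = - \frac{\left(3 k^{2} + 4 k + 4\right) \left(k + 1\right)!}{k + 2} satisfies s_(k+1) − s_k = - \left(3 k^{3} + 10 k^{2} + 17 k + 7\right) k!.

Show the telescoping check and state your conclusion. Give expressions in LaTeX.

s_(k+1) = -(3*k**2 + 10*k + 11)*factorial(k + 2)/(k + 3)
s_(k+1) − s_k = -(3*k**4 + 19*k**3 + 50*k**2 + 68*k + 32)*factorial(k + 1)/((k + 2)*(k + 3))
(s_(k+1) − s_k) − t_k = (k**2 + 3*k + 1)*(3*k**2 + 7*k + 10)*factorial(k)/((k + 2)*(k + 3))

Invalid: residual \frac{\left(k^{2} + 3 k + 1\right) \left(3 k^{2} + 7 k + 10\right) k!}{\left(k + 2\right) \left(k + 3\right)} ≠ 0.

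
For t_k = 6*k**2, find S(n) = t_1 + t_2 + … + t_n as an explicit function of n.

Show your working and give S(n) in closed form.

S(n) = n*(2*n**2 + 3*n + 1)

Compute t_(k+1)/t_k: get (k + 1)**2/k**2.
Normal form (A,B,C) = (1, 1, k**2).
f must satisfy (1)·f(k+1) − (1)·f(k) = k**2.
Degrees (0,0,2) ⇒ d ≤ 3.
Match coefficients ⇒ f(k) = k*(k - 1)*(2*k - 1)/6.
So s_k = (B(k−1)f/C)·t_k = ((k - 1)*(2*k - 1)/(6*k))·t_k = k*(2*k**2 - 3*k + 1).
s_(k+1) − s_k = 6*k**2 = t_k.
Σ_(k=1)^n t_k = s_(n+1) − s_(1) = (n*(2*n**2 + 3*n + 1)) − (0), i.e. n*(2*n**2 + 3*n + 1).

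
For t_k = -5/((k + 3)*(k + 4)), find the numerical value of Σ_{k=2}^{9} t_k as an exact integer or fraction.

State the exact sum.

Σ = -8/13

Ratio r(k) = (k + 3)/(k + 5).
So A=k + 3 and B=k + 5, with C=1.
Key eq: (k + 3)·f(k+1) = (k + 4)·f(k) + (1).
From deg A=1, deg B=1, deg C=0: d=1.
Coefficient equations give f(k) = k/3.
Certificate R = B(k−1)f/C = k*(k + 4)/3 gives s_k = -5*k/(3*k + 9).
s_(k+1) − s_k = -5/(k**2 + 7*k + 12) = t_k.
Σ_(k=2)^(9) t_k = s_(10) − s_(2) = -50/39 − (-2/3) = -8/13.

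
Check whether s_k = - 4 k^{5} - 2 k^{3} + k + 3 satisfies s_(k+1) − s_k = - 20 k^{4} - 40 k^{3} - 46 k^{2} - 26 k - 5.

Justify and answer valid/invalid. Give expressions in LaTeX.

s_(k+1) = k - 4*(k + 1)**5 - 2*(k + 1)**3 + 4
s_(k+1) − s_k = -20*k**4 - 40*k**3 - 46*k**2 - 26*k - 5
(s_(k+1) − s_k) − t_k = 0

valid; difference matches t_k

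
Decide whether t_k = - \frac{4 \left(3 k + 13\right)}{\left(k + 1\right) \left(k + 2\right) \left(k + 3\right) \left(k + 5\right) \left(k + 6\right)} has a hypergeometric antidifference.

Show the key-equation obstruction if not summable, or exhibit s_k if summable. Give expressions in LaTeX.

Yes. s_k = \frac{2 k \left(- k^{2} - 8 k - 17\right)}{5 \left(k^{3} + 8 k^{2} + 17 k + 10\right)}.

Step 1: r(k) = (k + 1)*(k + 5)*(3*k + 16)/((k + 4)*(k + 7)*(3*k + 13)).
Normal form (A,B,C) = (k + 1, k + 7, k**2 + 25*k/3 + 52/3).
f must satisfy (k + 1)·f(k+1) − (k + 6)·f(k) = k**2 + 25*k/3 + 52/3.
Bound: deg f ≤ 5.
A polynomial solution: f(k) = k*(k + 3)*(k + 4)*(k**2 + 8*k + 17)/30.
Certificate R = B(k−1)f/C = k*(k + 3)*(k + 6)*(k**2 + 8*k + 17)/(10*(3*k + 13)) gives s_k = 2*k*(-k**2 - 8*k - 17)/(5*(k**3 + 8*k**2 + 17*k + 10)).
s_(k+1) − s_k = 4*(-3*k - 13)/(k**5 + 17*k**4 + 107*k**3 + 307*k**2 + 396*k + 180) = t_k.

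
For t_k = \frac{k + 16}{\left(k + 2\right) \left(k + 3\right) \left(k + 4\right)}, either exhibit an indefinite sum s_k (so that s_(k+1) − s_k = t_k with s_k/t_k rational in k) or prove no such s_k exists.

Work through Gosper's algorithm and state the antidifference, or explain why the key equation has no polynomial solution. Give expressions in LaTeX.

Compute t_(k+1)/t_k: get (k + 2)*(k + 17)/((k + 5)*(k + 16)).
A = k + 2, B = k + 5, C = k + 16.
f must satisfy (k + 2)·f(k+1) − (k + 4)·f(k) = k + 16.
From deg A=1, deg B=1, deg C=1: d=2.
A polynomial solution: f(k) = k*(3*k + 13)/2.
Certificate R = B(k−1)f/C = k*(k + 4)*(3*k + 13)/(2*(k + 16)) gives s_k = k*(3*k + 13)/(2*(k + 2)*(k + 3)).
Check: Δs_k = (k + 16)/(k**3 + 9*k**2 + 26*k + 24). ✓

s_k = \frac{k \left(3 k + 13\right)}{2 \left(k + 2\right) \left(k + 3\right)}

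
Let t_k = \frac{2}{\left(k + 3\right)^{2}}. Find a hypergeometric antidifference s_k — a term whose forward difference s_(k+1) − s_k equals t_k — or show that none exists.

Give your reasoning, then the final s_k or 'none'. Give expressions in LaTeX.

Ratio r(k) = (k + 3)**2/(k + 4)**2.
Take A(k)=k**2 + 6*k + 9, B(k)=k**2 + 8*k + 16, C(k)=1.
Solve (k**2 + 6*k + 9)·f(k+1) − (k**2 + 6*k + 9)·f(k) = 1.
deg f ≤ 0 (via 2,2,0).
Put f(k) = c0: A·f(k+1) − B(k−1)·f(k) − C = -1; need -1 = 0 — inconsistent ⇒ no f, not summable.

not Gosper-summable; s_k does not exist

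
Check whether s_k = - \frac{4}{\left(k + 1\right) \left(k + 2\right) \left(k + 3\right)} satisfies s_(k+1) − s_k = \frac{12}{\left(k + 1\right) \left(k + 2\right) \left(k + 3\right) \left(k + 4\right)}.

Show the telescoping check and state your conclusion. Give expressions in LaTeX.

valid; difference matches t_k

s_(k+1) = -4/((k + 2)*(k + 3)*(k + 4))
s_(k+1) − s_k = 12/((k + 1)*(k + 2)*(k + 3)*(k + 4))
(s_(k+1) − s_k) − t_k = 0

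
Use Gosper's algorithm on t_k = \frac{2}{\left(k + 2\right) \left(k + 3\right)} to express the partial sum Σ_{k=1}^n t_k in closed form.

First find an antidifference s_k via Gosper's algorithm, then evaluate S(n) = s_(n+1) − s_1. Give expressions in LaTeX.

S(n) = \frac{2 n}{3 \left(n + 3\right)}

The ratio is (k + 2)/(k + 4).
Normal form (A,B,C) = (k + 2, k + 4, 1).
Set up (k + 2)·f(k+1) − (k + 3)·f(k) − (1) = 0.
Degrees (1,1,0) ⇒ d ≤ 1.
Match coefficients ⇒ f(k) = k/2.
Then R = B(k−1)f/C = k*(k + 3)/2, so s_k = R(k)·t_k = k/(k + 2).
Δs = 2/(k**2 + 5*k + 6), as required.
Telescope: S(n) = s_(n+1) − s_(1) = (n + 1)/(n + 3) − (1/3) = 2*n/(3*(n + 3)).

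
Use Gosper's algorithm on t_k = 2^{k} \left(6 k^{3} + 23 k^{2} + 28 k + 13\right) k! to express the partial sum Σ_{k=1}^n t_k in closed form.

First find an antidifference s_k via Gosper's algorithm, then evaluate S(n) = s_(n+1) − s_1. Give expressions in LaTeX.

t_(k+1)/t_k = 2*(6*k**4 + 47*k**3 + 133*k**2 + 162*k + 70)/(6*k**3 + 23*k**2 + 28*k + 13).
Factor: A=2*k + 2; B=1; C=k**3 + 23*k**2/6 + 14*k/3 + 13/6.
f must satisfy (2*k + 2)·f(k+1) − (1)·f(k) = k**3 + 23*k**2/6 + 14*k/3 + 13/6.
Degrees (1,0,3) ⇒ d ≤ 2.
Match coefficients ⇒ f(k) = (3*k**2 + 4*k - 1)/6.
Certificate R = B(k−1)f/C = (3*k**2 + 4*k - 1)/(6*k**3 + 23*k**2 + 28*k + 13) gives s_k = 2**k*(3*k**2 + 4*k - 1)*factorial(k).
s_(k+1) − s_k = 2**k*(6*k**3 + 23*k**2 + 28*k + 13)*factorial(k) = t_k.
Evaluate: s_(n+1) = 2**(n + 1)*(3*n**2 + 10*n + 6)*factorial(n + 1); subtract s_(1) = 12 ⇒ S(n) = 6*2**n*n**3*factorial(n) + 26*2**n*n**2*factorial(n) + 32*2**n*n*factorial(n) + 12*2**n*factorial(n) - 12.

S(n) = 6 \cdot 2^{n} n^{3} n! + 26 \cdot 2^{n} n^{2} n! + 32 \cdot 2^{n} n n! + 12 \cdot 2^{n} n! - 12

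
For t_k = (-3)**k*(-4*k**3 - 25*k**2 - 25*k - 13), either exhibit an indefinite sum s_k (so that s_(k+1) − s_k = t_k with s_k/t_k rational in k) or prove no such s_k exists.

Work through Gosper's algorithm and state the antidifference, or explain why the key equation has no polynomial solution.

Compute t_(k+1)/t_k: get 3*(-4*k**3 - 37*k**2 - 87*k - 67)/(4*k**3 + 25*k**2 + 25*k + 13).
So A=-3 and B=1, with C=k**3 + 25*k**2/4 + 25*k/4 + 13/4.
Need (-3)·f(k+1) − (1)·f(k) = k**3 + 25*k**2/4 + 25*k/4 + 13/4.
From deg A=0, deg B=0, deg C=3: d=3.
Coefficient equations give f(k) = -(k**3 + 4*k**2 - 2*k + 1)/4.
R(k) = B(k−1)·f(k)/C(k) = -(k**3 + 4*k**2 - 2*k + 1)/(4*k**3 + 25*k**2 + 25*k + 13); s_k = R·t_k = (-3)**k*(k**3 + 4*k**2 - 2*k + 1).
Verify: (-3)**k*(-4*k**3 - 25*k**2 - 25*k - 13) matches t_k.

s_k = (-3)**k*(k**3 + 4*k**2 - 2*k + 1)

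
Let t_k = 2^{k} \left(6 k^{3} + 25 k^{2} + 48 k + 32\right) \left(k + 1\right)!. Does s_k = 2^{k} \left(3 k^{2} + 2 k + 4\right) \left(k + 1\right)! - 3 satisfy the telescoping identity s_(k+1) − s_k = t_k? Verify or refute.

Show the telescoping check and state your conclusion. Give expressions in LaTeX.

s_(k+1) = 2**(k + 1)*(2*k + 3*(k + 1)**2 + 6)*factorial(k + 2) - 3
s_(k+1) − s_k = 2**k*(6*k**3 + 25*k**2 + 48*k + 32)*factorial(k + 1)
(s_(k+1) − s_k) − t_k = 0

valid (s_(k+1) − s_k reduces to t_k)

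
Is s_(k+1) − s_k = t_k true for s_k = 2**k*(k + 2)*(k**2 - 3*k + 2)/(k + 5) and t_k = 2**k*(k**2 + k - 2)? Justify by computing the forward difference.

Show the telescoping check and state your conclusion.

s_(k+1) = 2**(k + 1)*k*(k**2 + 2*k - 3)/(k + 6)
s_(k+1) − s_k = 2**k*(k**4 + 9*k**3 + 24*k**2 - 10*k - 24)/(k**2 + 11*k + 30)
(s_(k+1) − s_k) − t_k = 3*2**k*(-k**3 - 5*k**2 - 6*k + 12)/(k**2 + 11*k + 30)

Invalid: residual 3*2**k*(-k**3 - 5*k**2 - 6*k + 12)/(k**2 + 11*k + 30) ≠ 0.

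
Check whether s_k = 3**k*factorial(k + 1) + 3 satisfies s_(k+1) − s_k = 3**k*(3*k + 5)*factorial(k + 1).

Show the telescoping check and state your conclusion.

s_(k+1) = 3**(k + 1)*factorial(k + 2) + 3
s_(k+1) − s_k = 3**k*(3*k + 5)*factorial(k + 1)
(s_(k+1) − s_k) − t_k = 0

valid (s_(k+1) − s_k reduces to t_k)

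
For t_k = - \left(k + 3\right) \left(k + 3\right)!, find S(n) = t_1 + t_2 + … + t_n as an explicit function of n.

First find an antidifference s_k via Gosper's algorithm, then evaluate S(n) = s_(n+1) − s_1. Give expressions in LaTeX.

S(n) = 24 - \left(n + 4\right)!

r(k) = (k + 4)**2/(k + 3) after simplifying.
Gosper form: A/B · C(k+1)/C(k) with A=k + 4, B=1, C=k + 3.
Key eq: (k + 4)·f(k+1) = (1)·f(k) + (k + 3).
deg f ≤ 0 (via 1,0,1).
Coefficient equations give f(k) = 1.
Get s_k = R·t_k = -factorial(k + 3) with R(k) = B(k−1)f(k)/C(k) = 1/(k + 3).
s_(k+1) − s_k = -(k + 3)*factorial(k + 3) = t_k.
s_(n+1) = -factorial(n + 4) and s_(1) = -24, so S(n) = 24 - factorial(n + 4).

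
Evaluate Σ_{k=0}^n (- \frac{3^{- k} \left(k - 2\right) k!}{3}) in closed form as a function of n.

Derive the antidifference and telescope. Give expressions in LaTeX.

Ratio r(k) = (k**2 - 1)/(3*(k - 2)).
Gosper form: A/B · C(k+1)/C(k) with A=k/3 + 1/3, B=1, C=k - 2.
Key eq: (k/3 + 1/3)·f(k+1) = (1)·f(k) + (k - 2).
deg f ≤ 0 (via 1,0,1).
Match coefficients ⇒ f(k) = 3.
R(k) = B(k−1)·f(k)/C(k) = 3/(k - 2); s_k = R·t_k = -factorial(k)/3**k.
Verify: -(k - 2)*factorial(k)/(3*3**k) matches t_k.
Evaluate: s_(n+1) = -3**(-n - 1)*factorial(n + 1); subtract s_(0) = -1 ⇒ S(n) = 3**(-n - 1)*(3**(n + 1) - n*factorial(n) - factorial(n)).

S(n) = 3^{- n - 1} \left(3^{n + 1} - n n! - n!\right)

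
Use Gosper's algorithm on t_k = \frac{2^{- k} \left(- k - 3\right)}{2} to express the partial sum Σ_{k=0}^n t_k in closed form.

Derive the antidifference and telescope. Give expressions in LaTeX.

S(n) = 2^{- n - 1} \left(- 2^{n + 3} + n + 5\right)

t_(k+1)/t_k = (k + 4)/(2*(k + 3)).
Take A(k)=1/2, B(k)=1, C(k)=k + 3.
Set up (1/2)·f(k+1) − (1)·f(k) − (k + 3) = 0.
Degrees (0,0,1) ⇒ d ≤ 1.
A polynomial solution: f(k) = -2*(k + 4).
Get s_k = R·t_k = (k + 4)/2**k with R(k) = B(k−1)f(k)/C(k) = -2*(k + 4)/(k + 3).
Check: Δs_k = (-k - 3)/(2*2**k). ✓
Evaluate: s_(n+1) = 2**(-n - 1)*(n + 5); subtract s_(0) = 4 ⇒ S(n) = 2**(-n - 1)*(-2**(n + 3) + n + 5).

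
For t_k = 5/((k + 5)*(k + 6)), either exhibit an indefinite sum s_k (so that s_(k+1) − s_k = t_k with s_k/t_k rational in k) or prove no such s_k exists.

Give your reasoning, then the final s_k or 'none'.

Ratio r(k) = (k + 5)/(k + 7).
Factor: A=k + 5; B=k + 7; C=1.
Solve (k + 5)·f(k+1) − (k + 6)·f(k) = 1.
From deg A=1, deg B=1, deg C=0: d=1.
Match coefficients ⇒ f(k) = k/5.
Get s_k = R·t_k = k/(k + 5) with R(k) = B(k−1)f(k)/C(k) = k*(k + 6)/5.
s_(k+1) − s_k = 5/(k**2 + 11*k + 30) = t_k.

s_k = k/(k + 5)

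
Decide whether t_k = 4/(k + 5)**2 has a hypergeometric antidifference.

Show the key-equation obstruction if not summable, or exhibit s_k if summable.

The ratio is (k + 5)**2/(k + 6)**2.
Take A(k)=k**2 + 10*k + 25, B(k)=k**2 + 12*k + 36, C(k)=1.
Need (k**2 + 10*k + 25)·f(k+1) − (k**2 + 10*k + 25)·f(k) = 1.
Degrees (2,2,0) ⇒ d ≤ 0.
Generic f = c0 gives residual -1; -1 = 0 cannot hold, so t_k is not Gosper-summable.

No. Not Gosper-summable.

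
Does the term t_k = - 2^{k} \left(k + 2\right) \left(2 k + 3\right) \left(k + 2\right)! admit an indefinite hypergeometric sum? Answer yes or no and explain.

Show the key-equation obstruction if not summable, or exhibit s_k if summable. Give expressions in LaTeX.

Yes. s_k = - 2^{k} k \left(k + 2\right)!.

t_(k+1)/t_k = (k + 3)**2*(4*k + 10)/((k + 2)*(2*k + 3)).
So A=2*k + 6 and B=1, with C=k**2 + 7*k/2 + 3.
Set up (2*k + 6)·f(k+1) − (1)·f(k) − (k**2 + 7*k/2 + 3) = 0.
From deg A=1, deg B=0, deg C=2: d=1.
Match coefficients ⇒ f(k) = k/2.
So s_k = (B(k−1)f/C)·t_k = (k/((k + 2)*(2*k + 3)))·t_k = -2**k*k*factorial(k + 2).
Check: Δs_k = -2**k*(k + 2)*(2*k + 3)*factorial(k + 2). ✓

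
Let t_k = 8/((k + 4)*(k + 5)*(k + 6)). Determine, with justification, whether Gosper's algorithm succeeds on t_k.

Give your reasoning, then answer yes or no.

Compute t_(k+1)/t_k: get (k + 4)/(k + 7).
Take A(k)=k + 4, B(k)=k + 7, C(k)=1.
Need (k + 4)·f(k+1) − (k + 6)·f(k) = 1.
d = 2 from the (1,1,0) case.
Solve for f: f(k) = k*(k + 9)/40 (degree 2 ≤ 2).
Certificate R = B(k−1)f/C = k*(k + 6)*(k + 9)/40 gives s_k = k*(k + 9)/(5*(k + 4)*(k + 5)).
Verify: 8/(k**3 + 15*k**2 + 74*k + 120) matches t_k.

Yes. s_k = k*(k + 9)/(5*(k + 4)*(k + 5)).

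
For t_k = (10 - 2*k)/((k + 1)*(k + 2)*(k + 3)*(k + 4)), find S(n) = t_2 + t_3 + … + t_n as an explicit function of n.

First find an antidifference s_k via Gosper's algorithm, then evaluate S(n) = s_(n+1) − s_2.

The ratio is (k - 4)*(k + 1)/((k - 5)*(k + 5)).
A = k + 1, B = k + 5, C = k - 5.
Set up (k + 1)·f(k+1) − (k + 4)·f(k) − (k - 5) = 0.
Bound: deg f ≤ 3.
Solving with deg f ≤ 3: f(k) = -k*(k**2 + 6*k + 13)/4.
R(k) = B(k−1)·f(k)/C(k) = -k*(k + 4)*(k**2 + 6*k + 13)/(4*(k - 5)); s_k = R·t_k = k*(k**2 + 6*k + 13)/(2*(k + 1)*(k + 2)*(k + 3)).
Check: Δs_k = 2*(5 - k)/(k**4 + 10*k**3 + 35*k**2 + 50*k + 24). ✓
Telescope: S(n) = s_(n+1) − s_(2) = (n**3 + 9*n**2 + 28*n + 20)/(2*(n**3 + 9*n**2 + 26*n + 24)) − (29/60) = (n**3 + 9*n**2 + 86*n - 96)/(60*(n**3 + 9*n**2 + 26*n + 24)).

S(n) = (n**3 + 9*n**2 + 86*n - 96)/(60*(n**3 + 9*n**2 + 26*n + 24))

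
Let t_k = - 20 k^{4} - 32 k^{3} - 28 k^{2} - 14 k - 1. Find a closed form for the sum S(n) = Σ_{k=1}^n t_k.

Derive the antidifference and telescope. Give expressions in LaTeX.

S(n) = n \left(- 4 n^{4} - 18 n^{3} - 32 n^{2} - 29 n - 12\right)

Compute t_(k+1)/t_k: get (20*k**4 + 112*k**3 + 244*k**2 + 246*k + 95)/(20*k**4 + 32*k**3 + 28*k**2 + 14*k + 1).
A = 1, B = 1, C = k**4 + 8*k**3/5 + 7*k**2/5 + 7*k/10 + 1/20.
Need (1)·f(k+1) − (1)·f(k) = k**4 + 8*k**3/5 + 7*k**2/5 + 7*k/10 + 1/20.
deg f ≤ 5 (via 0,0,4).
Coefficient equations give f(k) = k*(4*k**4 - 2*k**3 + k - 2)/20.
So s_k = (B(k−1)f/C)·t_k = (k*(4*k**4 - 2*k**3 + k - 2)/(20*k**4 + 32*k**3 + 28*k**2 + 14*k + 1))·t_k = k*(-4*k**4 + 2*k**3 - k + 2).
Verify: -20*k**4 - 32*k**3 - 28*k**2 - 14*k - 1 matches t_k.
s_(n+1) = -4*n**5 - 18*n**4 - 32*n**3 - 29*n**2 - 12*n - 1 and s_(1) = -1, so S(n) = n*(-4*n**4 - 18*n**3 - 32*n**2 - 29*n - 12).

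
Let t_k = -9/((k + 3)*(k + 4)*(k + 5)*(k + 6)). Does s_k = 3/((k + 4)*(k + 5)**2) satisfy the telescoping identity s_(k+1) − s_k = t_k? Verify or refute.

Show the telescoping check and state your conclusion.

Invalid: residual 6*(4*k + 21)/(k**6 + 29*k**5 + 347*k**4 + 2191*k**3 + 7692*k**2 + 14220*k + 10800) ≠ 0.

s_(k+1) = 3/((k + 5)*(k + 6)**2)
s_(k+1) − s_k = 3*(-3*k - 16)/(k**5 + 26*k**4 + 269*k**3 + 1384*k**2 + 3540*k + 3600)
(s_(k+1) − s_k) − t_k = 6*(4*k + 21)/(k**6 + 29*k**5 + 347*k**4 + 2191*k**3 + 7692*k**2 + 14220*k + 10800)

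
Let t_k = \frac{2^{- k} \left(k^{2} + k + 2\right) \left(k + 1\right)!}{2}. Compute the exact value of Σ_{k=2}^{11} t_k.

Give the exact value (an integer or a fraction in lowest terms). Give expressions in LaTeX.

Σ = 18243222

r(k) = (k + 2)*(k + (k + 1)**2 + 3)/(2*(k**2 + k + 2)) after simplifying.
Normal form (A,B,C) = (k/2 + 1, 1, k**2 + k + 2).
Solve (k/2 + 1)·f(k+1) − (1)·f(k) = k**2 + k + 2.
Bound: deg f ≤ 1.
A polynomial solution: f(k) = 2*k.
R(k) = B(k−1)·f(k)/C(k) = 2*k/(k**2 + k + 2); s_k = R·t_k = k*factorial(k + 1)/2**k.
s_(k+1) − s_k = (k**2 + k + 2)*factorial(k + 1)/(2*2**k) = t_k.
Sum = s_(12) − s_(2); s_(12) = 18243225, s_(2) = 3 ⇒ 18243222.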